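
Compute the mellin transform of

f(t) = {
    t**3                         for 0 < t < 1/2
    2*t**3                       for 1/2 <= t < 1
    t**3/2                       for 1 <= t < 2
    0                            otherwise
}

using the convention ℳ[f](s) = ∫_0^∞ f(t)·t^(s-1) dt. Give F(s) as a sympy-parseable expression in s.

(2**(s + 5) + 12 - 1/2**s)/(8*(s + 3))
  Re(s) > -3

breakpoints 1/2, 1: one integral from each of the 3 segments
for t in [0, 1/2): the term is ∫ t**3·t^(s-1)
∫ over [1/2, 1) of 2*t**3·t^(s-1) joins the sum
for t in [1, 2): the term is ∫ t**3/2·t^(s-1)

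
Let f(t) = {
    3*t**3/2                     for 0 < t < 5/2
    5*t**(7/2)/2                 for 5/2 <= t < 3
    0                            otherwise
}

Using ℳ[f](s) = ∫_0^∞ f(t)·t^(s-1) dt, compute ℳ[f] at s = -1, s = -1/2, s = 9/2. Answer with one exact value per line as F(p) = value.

the 2 pieces separated at 5/2 each add one integral
∫ over [0, 5/2) of 3*t**3/2·t^(s-1) joins the sum
segment 5/2 to 3 holds 5*t**(7/2)/2; add its integral

F(-1) = -25*sqrt(10)/8 + 75/16 + 9*sqrt(3)
F(-1/2) = 15*sqrt(10)/8 + 455/48
F(9/2) = 15625*sqrt(10)/256 + 6444955/4096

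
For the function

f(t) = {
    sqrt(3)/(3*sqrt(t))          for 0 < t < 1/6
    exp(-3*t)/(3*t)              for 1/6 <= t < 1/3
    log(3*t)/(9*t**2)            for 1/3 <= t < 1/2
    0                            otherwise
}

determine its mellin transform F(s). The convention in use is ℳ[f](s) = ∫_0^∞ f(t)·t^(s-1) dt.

(9*2**s*(2*s - 1)*(-2*s + (s - 1)**2 + 3)*uppergamma(s - 1, 1/2) - 9*2**s*(2*s - 1)*(-2*s + (s - 1)**2 + 3)*uppergamma(s - 1, 1) + 9*2**s*(2*s - 1) + 4*3**s*(1 - 2*s) + 3**s*(s - 1)*(2*s - 1)*(-4*log(2) + 4*log(3)) + 3**s*(2*s - 1)*(-4*log(3) + 4*log(2)) + 18*sqrt(2)*(-2*s + (s - 1)**2 + 3))/(9*6**s*(2*s - 1)*(-2*s + (s - 1)**2 + 3))
  Re(s) > 1/2

undo the common scale on t: 1/sqrt(t) on [0, 1/2); exp(-t)/t on [1/2, 1); log(t)/t**2 on [1, 3/2)
strip the shared t-power: sqrt(t) on [0, 1/2); exp(-t) on [1/2, 1); log(t)/t on [1, 3/2)
f breaks at 1/6, 1/3 into 3 integrals to sum
segment [0, 1/6) carries sqrt(3)/(3*sqrt(t)); integrate it
∫ exp(-3*t)/(3*t)·t^(s-1) over [1/6, 1/3)
on [1/3, 1/2) integrate f = log(3*t)/(9*t**2) against the kernel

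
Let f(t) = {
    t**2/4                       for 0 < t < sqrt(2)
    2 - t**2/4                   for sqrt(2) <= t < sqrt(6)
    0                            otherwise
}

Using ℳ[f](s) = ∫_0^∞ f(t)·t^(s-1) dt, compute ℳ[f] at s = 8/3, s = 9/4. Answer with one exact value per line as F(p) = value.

back out the common scale on t: t**2 on [0, sqrt(2)/2); 2 - t**2 on [sqrt(2)/2, sqrt(6)/2)
back out the power substitution: t on [0, 1/2); 2 - t on [1/2, 3/2)
along the cuts sqrt(2), ℳ[f](s) splits into 2 integrals
segment [0, sqrt(2)) carries t**2/4; integrate it
[sqrt(2), sqrt(6)) adds the kernel integral of (2 - t**2/4)

F(8/3) = -15*2**(1/3)/14 + 18*6**(1/3)/7
F(9/4) = -200*2**(1/8)/153 + 164*6**(1/8)/51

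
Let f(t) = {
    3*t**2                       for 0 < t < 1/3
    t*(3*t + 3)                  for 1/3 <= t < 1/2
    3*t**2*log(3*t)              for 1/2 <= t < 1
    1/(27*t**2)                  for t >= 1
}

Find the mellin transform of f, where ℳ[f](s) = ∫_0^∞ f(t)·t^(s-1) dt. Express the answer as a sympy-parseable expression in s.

6**(-s - 1)*(-162*2**(s + 1)*(s - 2)*(s + 1)*(2*s + (s + 1)**2 + 3) - 162*2**(s + 1)*(s - 2)*(2*s + (s + 1)**2 + 3) - 81*3**(s + 1)*(s - 2)*(s + 1)**2*(s + 2)*log(3) + 81*3**(s + 1)*(s - 2)*(s + 1)**2*(s + 2)*log(2) - 81*3**(s + 1)*(s - 2)*(s + 1)*(s + 2)*log(3) + 81*3**(s + 1)*(s - 2)*(s + 1)*(s + 2)*log(2) + 81*3**(s + 1)*(s - 2)*(s + 1)*(s + 2) + 243*3**(s + 1)*(s - 2)*(s + 1)*(2*s + (s + 1)**2 + 3) + 162*3**(s + 1)*(s - 2)*(2*s + (s + 1)**2 + 3) + 162*6**(s + 1)*(s - 2)*(s + 1)**2*(s + 2)*log(3) - 162*6**(s + 1)*(s - 2)*(s + 1)*(s + 2) + 162*6**(s + 1)*(s - 2)*(s + 1)*(s + 2)*log(3) - 2*6**(s + 1)*(s + 1)*(s + 2)*(2*s + (s + 1)**2 + 3))/(54*(s - 2)*(s + 1)*(s + 2)*(2*s + (s + 1)**2 + 3))
  -2 < Re(s) < 2

reversing the shared t-power: 3*t**3 on [0, 1/3); t**2*(3*t + 3) on [1/3, 1/2); 3*t**3*log(3*t) on [1/2, 1); …
back out the shared t-power: 3*t on [0, 1/3); 3*t + 3 on [1/3, 1/2); 3*t*log(3*t) on [1/2, 1); …
reversing the common scale on t: t on [0, 1); t + 3 on [1, 3/2); t*log(t) on [3/2, 3); …
split f at 1/3, 1/2, 1: ℳ[f](s) collects 4 kernel integrals
[0, 1/3) adds the kernel integral of 3*t**2
piece [1/3, 1/2): integrate t*(3*t + 3) against the kernel
over [1/2, 1), the kernel integral of 3*t**2*log(3*t) enters the sum
on [1, ∞) integrate f = 1/(27*t**2) against the kernel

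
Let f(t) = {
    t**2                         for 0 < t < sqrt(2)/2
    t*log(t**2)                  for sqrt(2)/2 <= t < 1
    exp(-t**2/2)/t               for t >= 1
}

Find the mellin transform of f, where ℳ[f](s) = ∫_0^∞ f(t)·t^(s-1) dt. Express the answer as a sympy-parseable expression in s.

2**(-s/2 - 3/2)*(2**s*(s + 2)*(4*s + (s - 1)**2)*uppergamma(s/2 - 1/2, 1/2) + 2**(s/2 + 5/2)*(-s - 2) + 4*s + (s - 1)*(s + 2)*log(4) + 4*(s + 2)*log(2) + sqrt(2)*(4*s + (s - 1)**2) + 8)/((s + 2)*(4*s + (s - 1)**2))
  Re(s) > -2

undo the shared t-power: t**3 on [0, sqrt(2)/2); t**2*log(t**2) on [sqrt(2)/2, 1); exp(-t**2/2) on [1, ∞)
the power substitution comes off first: t**(3/2) on [0, 1/2); t*log(t) on [1/2, 1); exp(-t/2) on [1, ∞)
f breaks at sqrt(2)/2, 1 into 3 integrals to sum
segment 0 to sqrt(2)/2 holds t**2; add its integral
for t in [sqrt(2)/2, 1): the term is ∫ t*log(t**2)·t^(s-1)
∫ over [1, ∞) of exp(-t**2/2)/t·t^(s-1) joins the sum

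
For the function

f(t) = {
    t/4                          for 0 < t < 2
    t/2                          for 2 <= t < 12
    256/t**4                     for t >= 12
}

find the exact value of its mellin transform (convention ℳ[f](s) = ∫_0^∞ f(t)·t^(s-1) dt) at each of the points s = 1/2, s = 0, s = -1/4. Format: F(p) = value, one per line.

the common scale on t comes off first: t/2 on [0, 1); t on [1, 6); 16/t**4 on [6, ∞)
invert the common scale on t to get t on [0, 1/2); 2*t on [1/2, 3); t**(-4) on [3, ∞)
along the cuts 2, 12, ℳ[f](s) splits into 3 integrals
segment [0, 2) carries t/4; integrate it
on [2, 12) integrate f = t/2 against the kernel
piece [12, ∞): integrate 256/t**4 against the kernel

F(1/2) = sqrt(2)*(-189 + 2270*sqrt(6))/567
F(0) = 1783/324
F(-1/4) = 2**(3/4)*(-1377 + 2755*6**(3/4))/4131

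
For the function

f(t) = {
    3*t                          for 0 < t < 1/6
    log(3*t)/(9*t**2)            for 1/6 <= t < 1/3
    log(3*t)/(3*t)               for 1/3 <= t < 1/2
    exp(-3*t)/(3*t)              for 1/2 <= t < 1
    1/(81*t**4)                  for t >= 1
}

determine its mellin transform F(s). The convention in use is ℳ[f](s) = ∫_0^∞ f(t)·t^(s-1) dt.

2**(1 - s)*(108*2**(s - 1)*(s - 4)*(s - 1)**2*(s + 1)*(-2*s + (s - 1)**2 + 3)*uppergamma(s - 1, 3/2) - 108*2**(s - 1)*(s - 4)*(s - 1)**2*(s + 1)*(-2*s + (s - 1)**2 + 3)*uppergamma(s - 1, 3) - 108*2**(s - 1)*(s - 4)*(s - 1)**2*(s + 1) + 108*2**(s - 1)*(s - 4)*(s + 1)*(-2*s + (s - 1)**2 + 3) - 108*3**(s - 1)*(s - 4)*(s - 1)*(s + 1)*(-2*s + (s - 1)**2 + 3)*log(2) + 108*3**(s - 1)*(s - 4)*(s - 1)*(s + 1)*(-2*s + (s - 1)**2 + 3)*log(3) - 108*3**(s - 1)*(s - 4)*(s + 1)*(-2*s + (s - 1)**2 + 3) - 4*6**(s - 1)*(s - 1)**2*(s + 1)*(-2*s + (s - 1)**2 + 3) + 216*(s - 4)*(s - 1)**3*(s + 1)*log(2) - 216*(s - 4)*(s - 1)**2*(s + 1)*log(2) + 216*(s - 4)*(s - 1)**2*(s + 1) + 27*(s - 4)*(s - 1)**2*(-2*s + (s - 1)**2 + 3))/(108*3**s*(s - 4)*(s - 1)**2*(s + 1)*(-2*s + (s - 1)**2 + 3))
  -1 < Re(s) < 4

undo the common scale on t: t on [0, 1/2); log(t)/t**2 on [1/2, 1); log(t)/t on [1, 3/2); …
reversing the shared t-power: t**2 on [0, 1/2); log(t)/t on [1/2, 1); log(t) on [1, 3/2); …
decompose at 1/6, 1/3, 1/2, 1; ℳ[f](s) sums the 5 pieces' integrals
on [0, 1/6): add ∫ 3*t·t^(s-1) dt
segment [1/6, 1/3) carries log(3*t)/(9*t**2); integrate it
segment [1/3, 1/2) carries log(3*t)/(3*t); integrate it
over [1/2, 1), the kernel integral of exp(-3*t)/(3*t) enters the sum
[1, ∞) adds the kernel integral of 1/(81*t**4)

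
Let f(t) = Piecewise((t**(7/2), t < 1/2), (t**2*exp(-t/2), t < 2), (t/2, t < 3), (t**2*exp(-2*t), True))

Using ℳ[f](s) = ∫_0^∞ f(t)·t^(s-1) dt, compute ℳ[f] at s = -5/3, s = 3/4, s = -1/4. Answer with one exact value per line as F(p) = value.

undo the shared t-power: t**(3/2) on [0, 1/2); exp(-t/2) on [1/2, 2); 1/(2*t) on [2, 3); …
the 4 pieces separated at 1/2, 2, 3 each add one integral
between 0 and 1/2 the integrand is t**(7/2)·t^(s-1)
between 1/2 and 2 the integrand is t**2*exp(-t/2)·t^(s-1)
segment 2 to 3 holds t/2; add its integral
[3, ∞) adds the kernel integral of t**2*exp(-2*t)

F(-5/3) = -3**(1/3)/4 - 2**(1/3)*uppergamma(1/3, 1) + 2**(2/3)*uppergamma(1/3, 6)/2 + 3*2**(1/6)/22 + 3*2**(1/3)/8 + 2**(1/3)*uppergamma(1/3, 1/4)
F(3/4) = -4*2**(3/4)*uppergamma(11/4, 1) - 537*2**(3/4)/952 + 2**(1/4)*uppergamma(11/4, 6)/8 + 6*3**(3/4)/7 + 4*2**(3/4)*uppergamma(11/4, 1/4)
F(-1/4) = -2*2**(3/4)*uppergamma(7/4, 1) - 101*2**(3/4)/156 + 2**(1/4)*uppergamma(7/4, 6)/4 + 2*3**(3/4)/3 + 2*2**(3/4)*uppergamma(7/4, 1/4)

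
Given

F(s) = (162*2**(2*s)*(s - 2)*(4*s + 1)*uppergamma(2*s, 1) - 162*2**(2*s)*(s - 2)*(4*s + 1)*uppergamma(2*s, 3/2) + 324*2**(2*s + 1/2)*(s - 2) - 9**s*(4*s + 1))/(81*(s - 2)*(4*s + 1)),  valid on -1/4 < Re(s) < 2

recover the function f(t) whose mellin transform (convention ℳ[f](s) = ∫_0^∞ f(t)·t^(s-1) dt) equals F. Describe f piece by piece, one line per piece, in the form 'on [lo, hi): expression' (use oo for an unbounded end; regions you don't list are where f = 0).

on [0, 4): t**(1/4)
on [4, 9): exp(-sqrt(t)/2)
on [9, oo): t**(-2)

invert the power substitution to get sqrt(t) on [0, 2); exp(-t/2) on [2, 3); t**(-4) on [3, ∞)
along the cuts 4, 9, ℳ[f](s) splits into 3 integrals
∫ over [0, 4) of t**(1/4)·t^(s-1) joins the sum
∫ exp(-sqrt(t)/2)·t^(s-1) over [4, 9)
[9, ∞) adds the kernel integral of t**(-2)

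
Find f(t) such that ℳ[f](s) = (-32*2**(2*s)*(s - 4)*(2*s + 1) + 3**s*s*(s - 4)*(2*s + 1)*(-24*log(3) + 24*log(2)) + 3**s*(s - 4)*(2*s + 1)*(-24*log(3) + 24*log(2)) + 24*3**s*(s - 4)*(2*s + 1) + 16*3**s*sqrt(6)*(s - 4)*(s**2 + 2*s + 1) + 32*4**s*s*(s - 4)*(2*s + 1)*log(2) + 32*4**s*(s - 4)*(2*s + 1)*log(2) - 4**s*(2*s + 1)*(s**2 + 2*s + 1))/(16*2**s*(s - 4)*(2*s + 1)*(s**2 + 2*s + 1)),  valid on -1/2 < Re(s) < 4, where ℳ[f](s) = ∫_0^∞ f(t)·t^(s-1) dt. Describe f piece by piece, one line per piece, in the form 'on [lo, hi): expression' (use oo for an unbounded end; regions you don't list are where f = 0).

linearity at 3/2, 2 turns ℳ[f](s) into 3 summed integrals
on [0, 3/2): add ∫ sqrt(t)·t^(s-1) dt
over [3/2, 2), the kernel integral of t*log(t) enters the sum
∫ t**(-4)·t^(s-1) over [2, ∞)

on [0, 3/2): sqrt(t)
on [3/2, 2): t*log(t)
on [2, oo): t**(-4)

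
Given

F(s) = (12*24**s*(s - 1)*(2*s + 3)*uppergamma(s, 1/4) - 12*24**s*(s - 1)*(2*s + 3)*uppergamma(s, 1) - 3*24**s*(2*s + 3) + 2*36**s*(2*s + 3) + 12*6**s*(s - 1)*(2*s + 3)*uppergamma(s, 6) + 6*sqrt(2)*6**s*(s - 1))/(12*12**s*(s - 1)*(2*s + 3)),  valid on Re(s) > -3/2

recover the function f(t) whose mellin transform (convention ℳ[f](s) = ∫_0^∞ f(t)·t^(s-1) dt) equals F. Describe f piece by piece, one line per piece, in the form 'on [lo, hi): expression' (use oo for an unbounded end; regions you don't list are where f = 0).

summing 4 kernel integrals split by 1/2, 2, 3 yields ℳ[f](s)
over [0, 1/2), the kernel integral of t**(3/2) enters the sum
between 1/2 and 2 the integrand is exp(-t/2)·t^(s-1)
on [2, 3) integrate f = 1/(2*t) against the kernel
piece [3, ∞): integrate exp(-2*t) against the kernel

on [0, 1/2): t**(3/2)
on [1/2, 2): exp(-t/2)
on [2, 3): 1/(2*t)
on [3, oo): exp(-2*t)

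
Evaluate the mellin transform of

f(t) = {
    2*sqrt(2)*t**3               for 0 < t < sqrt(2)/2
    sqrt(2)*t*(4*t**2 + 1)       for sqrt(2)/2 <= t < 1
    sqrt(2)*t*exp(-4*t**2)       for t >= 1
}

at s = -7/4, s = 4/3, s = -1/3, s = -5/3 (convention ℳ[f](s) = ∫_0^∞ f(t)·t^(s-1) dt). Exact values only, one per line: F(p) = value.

F(-7/4) = 2**(1/4)*uppergamma(-3/8, 4) + 8*2**(7/8)/15 + 28*sqrt(2)/15
F(4/3) = -30*2**(1/3)/91 + 2**(1/6)*uppergamma(7/6, 4)/8 + 123*sqrt(2)/91
F(-1/3) = sqrt(2)*(-15*2**(2/3) + 4*2**(1/3)*uppergamma(1/3, 4) + 48)/16
F(-5/3) = sqrt(2)*(2*2**(2/3)*uppergamma(-1/3, 4) + 3*2**(1/3) + 6)/4

remove the power substitution first: 2*sqrt(2)*t**(3/2) on [0, 1/2); sqrt(2)*sqrt(t)*(4*t + 1) on [1/2, 1); sqrt(2)*sqrt(t)*exp(-4*t) on [1, ∞)
peel off the common scale on t: t**(3/2) on [0, 1); sqrt(t)*(2*t + 1) on [1, 2); sqrt(t)*exp(-2*t) on [2, ∞)
strip the shared t-power: t on [0, 1); 2*t + 1 on [1, 2); exp(-2*t) on [2, ∞)
the 3 pieces separated at sqrt(2)/2, 1 each add one integral
∫ 2*sqrt(2)*t**3·t^(s-1) over [0, sqrt(2)/2)
on [sqrt(2)/2, 1) integrate f = sqrt(2)*t*(4*t**2 + 1) against the kernel
segment [1, ∞) carries sqrt(2)*t*exp(-4*t**2); integrate it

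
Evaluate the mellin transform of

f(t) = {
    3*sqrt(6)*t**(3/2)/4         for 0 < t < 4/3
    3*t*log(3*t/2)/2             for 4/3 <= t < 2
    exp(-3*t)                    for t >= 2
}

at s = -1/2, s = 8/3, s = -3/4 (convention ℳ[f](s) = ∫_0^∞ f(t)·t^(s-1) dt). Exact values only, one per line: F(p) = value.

reversing the common scale on t: t**(3/2) on [0, 2); t*log(t) on [2, 3); exp(-2*t) on [3, ∞)
treat the 3 regions marked off by 4/3, 2 separately and sum
segment [0, 4/3) carries 3*sqrt(6)*t**(3/2)/4; integrate it
over [4/3, 2), the kernel integral of 3*t*log(3*t/2)/2 enters the sum
segment [2, ∞) carries exp(-3*t); integrate it

F(-1/2) = -6*sqrt(2) - 2*sqrt(3)*sqrt(pi)*erfc(sqrt(6)) + sqrt(2)*exp(-6) + log(3**(3*sqrt(2))/2**(2*sqrt(3))) + sqrt(6) + 4*sqrt(3)
F(8/3) = -108*2**(2/3)/121 - 64*6**(1/3)*log(2)/99 + 3**(1/3)*uppergamma(8/3, 6)/27 + 64*6**(1/3)/363 + 128*2**(5/6)*3**(1/3)/225 + 36*2**(2/3)*log(3)/11
F(-3/4) = -24*2**(1/4) + 3**(3/4)*uppergamma(-3/4, 6) + 4*3**(3/4)/3 + log(3**(6*2**(1/4))/2**(2*sqrt(2)*3**(3/4))) + 8*sqrt(2)*3**(3/4)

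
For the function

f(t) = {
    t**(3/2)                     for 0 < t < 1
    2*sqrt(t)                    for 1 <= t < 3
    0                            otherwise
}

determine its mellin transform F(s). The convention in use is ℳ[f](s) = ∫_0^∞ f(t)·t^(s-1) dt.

(4*sqrt(3)*3**s*(2*s + 3) - 4*s - 10)/((2*s + 1)*(2*s + 3))
  Re(s) > -3/2

treat the 2 regions marked off by 1 separately and sum
segment [0, 1) carries t**(3/2); integrate it
between 1 and 3 the integrand is 2*sqrt(t)·t^(s-1)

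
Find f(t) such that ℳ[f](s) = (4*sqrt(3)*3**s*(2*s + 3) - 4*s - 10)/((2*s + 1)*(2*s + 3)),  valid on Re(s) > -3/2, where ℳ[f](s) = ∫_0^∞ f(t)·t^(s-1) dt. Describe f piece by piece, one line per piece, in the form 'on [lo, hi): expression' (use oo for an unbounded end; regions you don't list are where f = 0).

decompose at 1; ℳ[f](s) sums the 2 pieces' integrals
∫ t**(3/2)·t^(s-1) over [0, 1)
segment [1, 3) carries 2*sqrt(t); integrate it

on [0, 1): t**(3/2)
on [1, 3): 2*sqrt(t)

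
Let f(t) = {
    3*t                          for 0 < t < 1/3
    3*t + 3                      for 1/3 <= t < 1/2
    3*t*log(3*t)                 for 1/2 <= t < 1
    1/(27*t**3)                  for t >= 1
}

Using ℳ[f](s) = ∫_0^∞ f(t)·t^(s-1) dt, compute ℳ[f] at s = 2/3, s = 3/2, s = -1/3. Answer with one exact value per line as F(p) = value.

F(2/3) = -3*3**(1/3)/2 - 1676/1575 - 9*2**(1/3)*log(3)/20 + 9*2**(1/3)*log(2)/20 + 9*log(3)/5 + 297*2**(1/3)/100
F(3/2) = -922/2025 - 2*sqrt(3)/9 - 3*sqrt(2)*log(3)/20 + 3*sqrt(2)*log(2)/20 + 71*sqrt(2)/100 + 6*log(3)/5
F(-1/3) = -1213/180 - 27*2**(1/3)/8 + log(2**(9*2**(1/3)/4)*3**(9/2 - 9*2**(1/3)/4)) + 9*3**(1/3)

peel off the common scale on t: t on [0, 1); t + 3 on [1, 3/2); t*log(t) on [3/2, 3); …
split f at 1/3, 1/2, 1: ℳ[f](s) collects 4 kernel integrals
on [0, 1/3) integrate f = 3*t against the kernel
the [1/3, 1/2) slice contributes ∫ (3*t + 3)·t^(s-1) dt
piece [1/2, 1): integrate 3*t*log(3*t) against the kernel
∫ over [1, ∞) of 1/(27*t**3)·t^(s-1) joins the sum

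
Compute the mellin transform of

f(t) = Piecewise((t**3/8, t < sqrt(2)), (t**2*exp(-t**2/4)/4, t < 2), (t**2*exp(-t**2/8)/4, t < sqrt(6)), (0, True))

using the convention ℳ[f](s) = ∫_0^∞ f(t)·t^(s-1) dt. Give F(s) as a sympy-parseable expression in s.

2**(s/2 - 2)*(2**(s/2 + 1)*(s + 3)*uppergamma(s/2 + 1, 1/2) - 2**(s/2 + 1)*(s + 3)*uppergamma(s/2 + 1, 1) + 2**(s + 2)*(s + 3)*uppergamma(s/2 + 1, 1/2) - 2**(s + 2)*(s + 3)*uppergamma(s/2 + 1, 3/4) + sqrt(2))/(s + 3)
  Re(s) > -3

invert the common scale on t to get t**3 on [0, sqrt(2)/2); t**2*exp(-t**2) on [sqrt(2)/2, 1); t**2*exp(-t**2/2) on [1, sqrt(6)/2)
peel off the power substitution: t**(3/2) on [0, 1/2); t*exp(-t) on [1/2, 1); t*exp(-t/2) on [1, 3/2)
peel off the shared t-power: sqrt(t) on [0, 1/2); exp(-t) on [1/2, 1); exp(-t/2) on [1, 3/2)
integrate the 3 segments split at sqrt(2), 2, then add the results
[0, sqrt(2)) adds the kernel integral of t**3/8
on [sqrt(2), 2): add ∫ t**2*exp(-t**2/4)/4·t^(s-1) dt
[2, sqrt(6)) adds the kernel integral of t**2*exp(-t**2/8)/4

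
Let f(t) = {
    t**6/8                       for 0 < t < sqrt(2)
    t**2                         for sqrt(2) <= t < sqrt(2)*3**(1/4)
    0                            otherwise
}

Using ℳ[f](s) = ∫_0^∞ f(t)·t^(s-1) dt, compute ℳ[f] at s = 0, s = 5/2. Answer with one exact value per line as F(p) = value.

F(0) = -5/6 + sqrt(3)
F(5/2) = 4*2**(1/4)*(-25 + 102*3**(1/8))/153

reversing the power substitution: t**3/8 on [0, 2); t on [2, 2*sqrt(3))
strip the common scale on t: t**3 on [0, 1); 2*t on [1, sqrt(3))
back out the power substitution: t**(3/2) on [0, 1); 2*sqrt(t) on [1, 3)
linearity at sqrt(2) turns ℳ[f](s) into 2 summed integrals
segment 0 to sqrt(2) holds t**6/8; add its integral
on [sqrt(2), sqrt(2)*3**(1/4)) integrate f = t**2 against the kernel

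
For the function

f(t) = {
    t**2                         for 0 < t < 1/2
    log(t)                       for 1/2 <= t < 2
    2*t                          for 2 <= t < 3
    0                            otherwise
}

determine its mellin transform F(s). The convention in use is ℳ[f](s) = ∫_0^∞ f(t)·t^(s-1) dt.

slice at 1/2, 2, transform all 3 pieces, and sum them
for t in [0, 1/2): the term is ∫ t**2·t^(s-1)
on [1/2, 2): add ∫ log(t)·t^(s-1) dt
over [2, 3), the kernel integral of 2*t enters the sum

(-16*2**(2*s)*s**2*(s + 2) + 4*2**(2*s)*s*(s + 1)*(s + 2)*log(2) - 4*2**(2*s)*(s + 1)*(s + 2) + 24*6**s*s**2*(s + 2) + s**2*(s + 1) + 4*s*(s + 1)*(s + 2)*log(2) + 4*(s + 1)*(s + 2))/(4*2**s*s**2*(s + 1)*(s + 2))
  Re(s) > -2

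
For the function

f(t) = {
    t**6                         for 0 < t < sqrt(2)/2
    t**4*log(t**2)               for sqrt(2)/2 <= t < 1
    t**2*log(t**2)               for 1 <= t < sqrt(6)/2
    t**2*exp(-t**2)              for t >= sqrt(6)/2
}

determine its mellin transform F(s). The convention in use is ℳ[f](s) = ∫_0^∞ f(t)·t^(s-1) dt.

strip the power substitution: t**3 on [0, 1/2); t**2*log(t) on [1/2, 1); t*log(t) on [1, 3/2); …
remove the shared t-power first: t**2 on [0, 1/2); t*log(t) on [1/2, 1); log(t) on [1, 3/2); …
the 4 pieces separated at sqrt(2)/2, 1, sqrt(6)/2 each add one integral
between 0 and sqrt(2)/2 the integrand is t**6·t^(s-1)
∫ t**4*log(t**2)·t^(s-1) over [sqrt(2)/2, 1)
[1, sqrt(6)/2) adds the kernel integral of t**2*log(t**2)
for t in [sqrt(6)/2, ∞): the term is ∫ t**2*exp(-t**2)·t^(s-1)

(4*2**(s/2)*(s + 2)**2*(s + 6)*(4*s + (s + 2)**2 + 12)*uppergamma(s/2 + 1, 3/2) - 16*2**(s/2)*(s + 2)**2*(s + 6) + 16*2**(s/2)*(s + 6)*(4*s + (s + 2)**2 + 12) + 3**(s/2)*(s + 2)*(s + 6)*(-12*log(2) + 12*log(3))*(4*s + (s + 2)**2 + 12) - 24*3**(s/2)*(s + 6)*(4*s + (s + 2)**2 + 12) + (s + 2)**3*(s + 6)*log(4) + 4*(s + 2)**2*(s + 6)*log(2) + 4*(s + 2)**2*(s + 6) + (s + 2)**2*(4*s + (s + 2)**2 + 12))/(8*2**(s/2)*(s + 2)**2*(s + 6)*(4*s + (s + 2)**2 + 12))
  Re(s) > -6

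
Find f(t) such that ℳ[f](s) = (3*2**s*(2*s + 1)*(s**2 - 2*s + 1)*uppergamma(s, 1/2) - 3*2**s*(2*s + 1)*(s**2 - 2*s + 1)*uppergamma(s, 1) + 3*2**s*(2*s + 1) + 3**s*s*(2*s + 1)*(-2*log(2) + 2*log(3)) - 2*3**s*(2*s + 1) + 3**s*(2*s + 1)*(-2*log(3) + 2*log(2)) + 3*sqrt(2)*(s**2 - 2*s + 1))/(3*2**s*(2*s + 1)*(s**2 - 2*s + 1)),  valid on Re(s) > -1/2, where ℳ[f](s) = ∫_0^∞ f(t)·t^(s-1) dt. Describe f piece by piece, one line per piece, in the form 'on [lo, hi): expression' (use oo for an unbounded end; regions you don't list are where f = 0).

slice at 1/2, 1, transform all 3 pieces, and sum them
the [0, 1/2) slice contributes ∫ sqrt(t)·t^(s-1) dt
between 1/2 and 1 the integrand is exp(-t)·t^(s-1)
over [1, 3/2), the kernel integral of log(t)/t enters the sum

on [0, 1/2): sqrt(t)
on [1/2, 1): exp(-t)
on [1, 3/2): log(t)/t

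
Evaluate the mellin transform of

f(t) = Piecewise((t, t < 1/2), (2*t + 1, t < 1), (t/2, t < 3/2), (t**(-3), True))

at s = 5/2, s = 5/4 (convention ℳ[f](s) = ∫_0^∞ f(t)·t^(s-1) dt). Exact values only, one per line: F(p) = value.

the 4 pieces separated at 1/2, 1, 3/2 each add one integral
∫ t·t^(s-1) over [0, 1/2)
∫ (2*t + 1)·t^(s-1) over [1/2, 1)
on [1, 3/2): add ∫ t/2·t^(s-1) dt
over [3/2, ∞), the kernel integral of t**(-3) enters the sum

F(5/2) = -19*sqrt(2)/280 + 29/35 + 305*sqrt(6)/336
F(5/4) = 2**(3/4)*(-322 + 475*3**(1/4) + 924*2**(1/4))/1260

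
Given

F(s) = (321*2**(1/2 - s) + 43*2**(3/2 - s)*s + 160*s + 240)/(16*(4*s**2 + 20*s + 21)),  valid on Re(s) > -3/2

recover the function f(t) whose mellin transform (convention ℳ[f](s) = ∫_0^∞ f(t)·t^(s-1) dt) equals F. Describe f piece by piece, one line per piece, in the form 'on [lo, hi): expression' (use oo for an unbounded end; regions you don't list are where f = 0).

on [0, 1/2): 6*t**(3/2)
on [1/2, 1): 5*t**(7/2)/2

along the cuts 1/2, ℳ[f](s) splits into 2 integrals
on [0, 1/2) integrate f = 6*t**(3/2) against the kernel
for t in [1/2, 1): the term is ∫ 5*t**(7/2)/2·t^(s-1)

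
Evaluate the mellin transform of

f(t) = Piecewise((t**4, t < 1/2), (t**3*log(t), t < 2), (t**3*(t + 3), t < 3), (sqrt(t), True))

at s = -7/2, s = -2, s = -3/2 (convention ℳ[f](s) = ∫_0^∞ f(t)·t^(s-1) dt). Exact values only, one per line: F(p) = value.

remove the shared t-power first: t**3 on [0, 1/2); t**2*log(t) on [1/2, 2); t**2*(t + 3) on [2, 3); …
strip the shared t-power: t on [0, 1/2); log(t) on [1/2, 2); t + 3 on [2, 3); …
the 4 pieces separated at 1/2, 2, 3 each add one integral
∫ over [0, 1/2) of t**4·t^(s-1) joins the sum
the [1/2, 2) slice contributes ∫ t**3*log(t)·t^(s-1) dt
segment [2, 3) carries t**3*(t + 3); integrate it
for t in [3, ∞): the term is ∫ sqrt(t)·t^(s-1)

F(-7/2) = sqrt(2)*(-486*log(2) + sqrt(2) + 648)/162
F(-2) = 2*sqrt(3)/27 + 5*log(2)/2 + 33/8
F(-3/2) = sqrt(2)*(-1139 + 30*sqrt(2) + 270*log(2) + 864*sqrt(6))/180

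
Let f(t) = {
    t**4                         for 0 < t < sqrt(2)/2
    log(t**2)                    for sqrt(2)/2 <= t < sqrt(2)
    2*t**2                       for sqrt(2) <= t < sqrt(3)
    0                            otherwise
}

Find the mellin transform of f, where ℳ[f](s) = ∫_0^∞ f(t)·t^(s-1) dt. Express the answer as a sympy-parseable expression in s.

(sqrt(2)/2)**s*(-16*2**s*s**2*(s + 4) + 4*2**s*s*(s + 2)*(s + 4)*log(2) - 8*2**s*(s + 2)*(s + 4) + 24*6**(s/2)*s**2*(s + 4) + s**2*(s + 2) + 4*s*(s + 2)*(s + 4)*log(2) + 8*(s + 2)*(s + 4))/(4*s**2*(s + 2)*(s + 4))
  Re(s) > -4

strip the power substitution: t**2 on [0, 1/2); log(t) on [1/2, 2); 2*t on [2, 3)
split f at sqrt(2)/2, sqrt(2): ℳ[f](s) collects 3 kernel integrals
∫ t**4·t^(s-1) over [0, sqrt(2)/2)
piece [sqrt(2)/2, sqrt(2)): integrate log(t**2) against the kernel
∫ over [sqrt(2), sqrt(3)) of 2*t**2·t^(s-1) joins the sum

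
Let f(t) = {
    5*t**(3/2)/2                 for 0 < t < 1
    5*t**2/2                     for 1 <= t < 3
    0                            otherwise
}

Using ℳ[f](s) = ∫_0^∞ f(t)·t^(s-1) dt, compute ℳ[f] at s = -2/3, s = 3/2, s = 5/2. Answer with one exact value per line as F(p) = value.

linearity at 1 turns ℳ[f](s) into 2 summed integrals
∫ over [0, 1) of 5*t**(3/2)/2·t^(s-1) joins the sum
piece [1, 3): integrate 5*t**2/2 against the kernel

F(-2/3) = 9/8 + 45*3**(1/3)/8
F(3/2) = 5/42 + 135*sqrt(3)/7
F(5/2) = 5/72 + 45*sqrt(3)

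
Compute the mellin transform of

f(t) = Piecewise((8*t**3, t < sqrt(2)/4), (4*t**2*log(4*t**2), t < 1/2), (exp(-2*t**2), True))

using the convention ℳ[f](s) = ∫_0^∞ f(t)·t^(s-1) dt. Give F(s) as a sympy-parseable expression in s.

(-2*2**(s/2)*(s + 3) + 2*2**s*(s + 3)*(s**2/4 + s + 1)*uppergamma(s/2, 1/2) + s*(s + 3)*log(2)/2 + s + (s + 3)*log(2) + sqrt(2)*(s**2/4 + s + 1) + 3)/(4*2**(3*s/2)*(s + 3)*(s**2/4 + s + 1))
  Re(s) > -3

the common scale on t comes off first: t**3 on [0, sqrt(2)/2); t**2*log(t**2) on [sqrt(2)/2, 1); exp(-t**2/2) on [1, ∞)
remove the power substitution first: t**(3/2) on [0, 1/2); t*log(t) on [1/2, 1); exp(-t/2) on [1, ∞)
decompose at sqrt(2)/4, 1/2; ℳ[f](s) sums the 3 pieces' integrals
for t in [0, sqrt(2)/4): the term is ∫ 8*t**3·t^(s-1)
over [sqrt(2)/4, 1/2), the kernel integral of 4*t**2*log(4*t**2) enters the sum
on [1/2, ∞): add ∫ exp(-2*t**2)·t^(s-1) dt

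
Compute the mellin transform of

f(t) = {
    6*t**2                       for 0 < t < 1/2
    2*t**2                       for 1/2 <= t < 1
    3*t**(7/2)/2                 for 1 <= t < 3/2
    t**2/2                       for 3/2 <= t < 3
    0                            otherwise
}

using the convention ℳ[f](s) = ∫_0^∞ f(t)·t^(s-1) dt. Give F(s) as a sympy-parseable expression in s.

(8*2**(-s - 2)*(2*s + 7) + 3**(s + 2)*(2*s + 7) - (3/2)**(s + 2)*(2*s + 7) + 6*(3/2)**(s + 7/2)*(s + 2) + 2*s + 16)/(2*(s + 2)*(2*s + 7))
  Re(s) > -2

linearity at 1/2, 1, 3/2 turns ℳ[f](s) into 4 summed integrals
segment [0, 1/2) carries 6*t**2; integrate it
between 1/2 and 1 the integrand is 2*t**2·t^(s-1)
over [1, 3/2), the kernel integral of 3*t**(7/2)/2 enters the sum
∫ t**2/2·t^(s-1) over [3/2, 3)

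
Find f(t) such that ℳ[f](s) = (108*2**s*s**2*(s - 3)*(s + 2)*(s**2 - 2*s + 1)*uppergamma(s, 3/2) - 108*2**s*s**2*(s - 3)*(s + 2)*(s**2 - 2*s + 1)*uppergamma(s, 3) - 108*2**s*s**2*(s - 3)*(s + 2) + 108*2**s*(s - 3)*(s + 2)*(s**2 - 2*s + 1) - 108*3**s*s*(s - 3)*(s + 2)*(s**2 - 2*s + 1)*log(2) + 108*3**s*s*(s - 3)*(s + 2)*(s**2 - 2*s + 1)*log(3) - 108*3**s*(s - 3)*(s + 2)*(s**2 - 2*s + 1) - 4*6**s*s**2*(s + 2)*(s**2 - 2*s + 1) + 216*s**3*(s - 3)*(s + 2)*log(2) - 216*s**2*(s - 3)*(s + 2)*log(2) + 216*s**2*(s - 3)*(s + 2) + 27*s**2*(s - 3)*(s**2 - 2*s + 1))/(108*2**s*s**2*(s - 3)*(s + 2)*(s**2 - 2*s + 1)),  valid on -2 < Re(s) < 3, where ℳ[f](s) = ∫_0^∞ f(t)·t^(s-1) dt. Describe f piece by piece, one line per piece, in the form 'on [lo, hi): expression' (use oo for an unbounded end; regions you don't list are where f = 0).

on [0, 1/2): t**2
on [1/2, 1): log(t)/t
on [1, 3/2): log(t)
on [3/2, 3): exp(-t)
on [3, oo): t**(-3)

f breaks at 1/2, 1, 3/2, 3 into 5 integrals to sum
∫ over [0, 1/2) of t**2·t^(s-1) joins the sum
between 1/2 and 1 the integrand is log(t)/t·t^(s-1)
∫ log(t)·t^(s-1) over [1, 3/2)
between 3/2 and 3 the integrand is exp(-t)·t^(s-1)
between 3 and ∞ the integrand is t**(-3)·t^(s-1)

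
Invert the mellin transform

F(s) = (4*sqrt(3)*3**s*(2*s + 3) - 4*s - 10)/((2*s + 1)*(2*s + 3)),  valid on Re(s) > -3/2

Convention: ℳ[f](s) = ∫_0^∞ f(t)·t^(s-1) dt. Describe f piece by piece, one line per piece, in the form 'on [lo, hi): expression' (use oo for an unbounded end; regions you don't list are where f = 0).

treat the 2 regions marked off by 1 separately and sum
[0, 1) adds the kernel integral of t**(3/2)
segment [1, 3) carries 2*sqrt(t); integrate it

on [0, 1): t**(3/2)
on [1, 3): 2*sqrt(t)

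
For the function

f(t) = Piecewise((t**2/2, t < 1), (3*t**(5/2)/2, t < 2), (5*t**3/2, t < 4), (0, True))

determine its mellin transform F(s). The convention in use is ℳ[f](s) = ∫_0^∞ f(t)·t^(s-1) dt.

(320*2**(2*s)*(s + 2)*(2*s + 5) - 40*2**s*(s + 2)*(2*s + 5) + 24*2**(s + 1/2)*(s + 2)*(s + 3) - 6*(s + 2)*(s + 3) + (s + 3)*(2*s + 5))/(2*(s + 2)*(s + 3)*(2*s + 5))
  Re(s) > -2

decompose at 1, 2; ℳ[f](s) sums the 3 pieces' integrals
∫ t**2/2·t^(s-1) over [0, 1)
the [1, 2) slice contributes ∫ 3*t**(5/2)/2·t^(s-1) dt
on [2, 4): add ∫ 5*t**3/2·t^(s-1) dt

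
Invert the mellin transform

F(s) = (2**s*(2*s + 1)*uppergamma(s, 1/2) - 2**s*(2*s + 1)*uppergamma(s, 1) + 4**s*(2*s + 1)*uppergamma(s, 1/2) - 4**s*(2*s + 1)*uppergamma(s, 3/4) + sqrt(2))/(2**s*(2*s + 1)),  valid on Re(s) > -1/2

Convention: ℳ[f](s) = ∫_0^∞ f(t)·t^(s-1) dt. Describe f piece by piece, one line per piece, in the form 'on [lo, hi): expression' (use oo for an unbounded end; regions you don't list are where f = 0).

on [0, 1/2): sqrt(t)
on [1/2, 1): exp(-t)
on [1, 3/2): exp(-t/2)

decompose at 1/2, 1; ℳ[f](s) sums the 3 pieces' integrals
on [0, 1/2): add ∫ sqrt(t)·t^(s-1) dt
segment 1/2 to 1 holds exp(-t); add its integral
∫ exp(-t/2)·t^(s-1) over [1, 3/2)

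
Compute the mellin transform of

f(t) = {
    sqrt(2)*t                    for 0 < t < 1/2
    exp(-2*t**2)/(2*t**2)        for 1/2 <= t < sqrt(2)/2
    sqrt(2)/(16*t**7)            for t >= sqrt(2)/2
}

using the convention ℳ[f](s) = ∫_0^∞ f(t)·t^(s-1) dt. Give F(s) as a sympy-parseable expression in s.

the power substitution comes off first: sqrt(2)*sqrt(t) on [0, 1/4); exp(-2*t)/(2*t) on [1/4, 1/2); sqrt(2)/(16*t**(7/2)) on [1/2, ∞)
remove the common scale on t first: sqrt(t) on [0, 1/2); exp(-t)/t on [1/2, 1); t**(-7/2) on [1, ∞)
back out the shared t-power: t**(3/2) on [0, 1/2); exp(-t) on [1/2, 1); t**(-5/2) on [1, ∞)
along the cuts 1/2, sqrt(2)/2, ℳ[f](s) splits into 3 integrals
the [0, 1/2) slice contributes ∫ sqrt(2)*t·t^(s-1) dt
∫ over [1/2, sqrt(2)/2) of exp(-2*t**2)/(2*t**2)·t^(s-1) joins the sum
∫ over [sqrt(2)/2, ∞) of sqrt(2)/(16*t**7)·t^(s-1) joins the sum

(2**(s/2)*(s - 7)*(s + 1)*uppergamma(s/2 - 1, 1/2)/2 - 2**(s/2)*(s - 7)*(s + 1)*uppergamma(s/2 - 1, 1)/2 - 2**(s/2)*(s + 1) + sqrt(2)*(s - 7)/2)/(2**s*(s - 7)*(s + 1))
  -1 < Re(s) < 7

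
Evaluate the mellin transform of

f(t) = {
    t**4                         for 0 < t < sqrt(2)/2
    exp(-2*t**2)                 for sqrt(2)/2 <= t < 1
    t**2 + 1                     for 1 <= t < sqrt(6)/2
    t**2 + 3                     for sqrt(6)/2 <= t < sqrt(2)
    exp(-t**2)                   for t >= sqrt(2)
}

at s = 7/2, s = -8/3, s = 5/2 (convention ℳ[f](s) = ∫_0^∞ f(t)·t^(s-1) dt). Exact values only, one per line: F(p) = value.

F(7/2) = 2**(1/4)*(-3960*3**(3/4) - 2160*2**(3/4) - 1155*uppergamma(7/4, 2) + 77 + 1155*uppergamma(7/4, 1) + 2310*2**(3/4)*uppergamma(7/4, 2) + 22560*sqrt(2))/9240
F(-8/3) = 2**(1/3)*(-99*2**(1/3) - 96*uppergamma(-4/3, 2) + 24*2**(2/3)*uppergamma(-4/3, 2) + 96*uppergamma(-4/3, 1) + 16*3**(2/3) + 36 + 90*2**(2/3))/96
F(5/2) = 2**(3/4)*(-2808*3**(1/4) - 1456*2**(1/4) - 585*uppergamma(5/4, 2) + 45 + 1170*2**(1/4)*uppergamma(5/4, 2) + 585*uppergamma(5/4, 1) + 7696*sqrt(2))/4680

undo the power substitution: t**2 on [0, 1/2); exp(-2*t) on [1/2, 1); t + 1 on [1, 3/2); …
decompose at sqrt(2)/2, 1, sqrt(6)/2, sqrt(2); ℳ[f](s) sums the 5 pieces' integrals
piece [0, sqrt(2)/2): integrate t**4 against the kernel
over [sqrt(2)/2, 1), the kernel integral of exp(-2*t**2) enters the sum
the [1, sqrt(6)/2) slice contributes ∫ (t**2 + 1)·t^(s-1) dt
piece [sqrt(6)/2, sqrt(2)): integrate (t**2 + 3) against the kernel
the [sqrt(2), ∞) slice contributes ∫ exp(-t**2)·t^(s-1) dt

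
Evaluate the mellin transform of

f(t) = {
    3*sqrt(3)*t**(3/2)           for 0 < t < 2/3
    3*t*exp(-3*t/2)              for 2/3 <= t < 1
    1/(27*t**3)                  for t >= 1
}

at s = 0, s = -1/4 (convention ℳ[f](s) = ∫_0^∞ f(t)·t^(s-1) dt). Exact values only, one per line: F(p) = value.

F(0) = -2*exp(-3/2) + 1/81 + 2*exp(-1) + 4*sqrt(2)/3
F(-1/4) = -2**(3/4)*3**(1/4)*uppergamma(3/4, 3/2) + 4/351 + 2**(3/4)*3**(1/4)*uppergamma(3/4, 1) + 8*6**(1/4)/5

the common scale on t comes off first: t**(3/2) on [0, 2); t*exp(-t/2) on [2, 3); t**(-3) on [3, ∞)
undo the shared t-power: sqrt(t) on [0, 2); exp(-t/2) on [2, 3); t**(-4) on [3, ∞)
the 3 pieces separated at 2/3, 1 each add one integral
segment 0 to 2/3 holds 3*sqrt(3)*t**(3/2); add its integral
over [2/3, 1), the kernel integral of 3*t*exp(-3*t/2) enters the sum
∫ over [1, ∞) of 1/(27*t**3)·t^(s-1) joins the sum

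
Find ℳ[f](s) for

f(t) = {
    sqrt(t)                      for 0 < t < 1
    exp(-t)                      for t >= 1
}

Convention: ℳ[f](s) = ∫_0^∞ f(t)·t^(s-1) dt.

integrate the 2 segments split at 1, then add the results
segment [0, 1) carries sqrt(t); integrate it
∫ exp(-t)·t^(s-1) over [1, ∞)

((2*s + 1)*uppergamma(s, 1) + 2)/(2*s + 1)
  Re(s) > -1/2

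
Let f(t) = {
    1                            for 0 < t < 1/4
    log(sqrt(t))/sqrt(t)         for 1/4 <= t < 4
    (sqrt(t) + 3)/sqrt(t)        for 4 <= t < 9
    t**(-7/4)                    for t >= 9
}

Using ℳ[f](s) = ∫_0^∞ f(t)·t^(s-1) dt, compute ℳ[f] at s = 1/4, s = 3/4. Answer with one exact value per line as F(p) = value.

peel off the power substitution: 1 on [0, 1/2); log(t)/t on [1/2, 2); (t + 3)/t on [2, 3); …
invert the shared t-power to get t on [0, 1/2); log(t) on [1/2, 2); t + 3 on [2, 3); …
breakpoints 1/4, 4, 9: one integral from each of the 4 segments
over [0, 1/4), the kernel integral of 1 enters the sum
segment [1/4, 4) carries log(sqrt(t))/sqrt(t); integrate it
the [4, 9) slice contributes ∫ (sqrt(t) + 3)/sqrt(t)·t^(s-1) dt
piece [9, ∞): integrate t**(-7/4) against the kernel

F(1/4) = sqrt(2)*(-486*log(2) + sqrt(2) + 648)/81
F(3/4) = sqrt(2)*(-330 + sqrt(2) + 108*log(2) + 144*sqrt(6))/18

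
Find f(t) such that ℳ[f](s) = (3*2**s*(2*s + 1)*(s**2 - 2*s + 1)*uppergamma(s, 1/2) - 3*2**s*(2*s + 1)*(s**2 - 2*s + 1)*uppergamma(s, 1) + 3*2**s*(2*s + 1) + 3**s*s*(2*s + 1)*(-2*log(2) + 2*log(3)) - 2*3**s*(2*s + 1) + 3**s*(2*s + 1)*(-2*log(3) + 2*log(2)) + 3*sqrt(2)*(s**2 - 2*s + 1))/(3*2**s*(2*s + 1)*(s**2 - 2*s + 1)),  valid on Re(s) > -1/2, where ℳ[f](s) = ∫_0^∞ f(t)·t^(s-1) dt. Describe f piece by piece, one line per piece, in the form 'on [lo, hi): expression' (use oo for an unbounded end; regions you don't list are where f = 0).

on [0, 1/2): sqrt(t)
on [1/2, 1): exp(-t)
on [1, 3/2): log(t)/t

linearity at 1/2, 1 turns ℳ[f](s) into 3 summed integrals
on [0, 1/2) integrate f = sqrt(t) against the kernel
the [1/2, 1) slice contributes ∫ exp(-t)·t^(s-1) dt
∫ log(t)/t·t^(s-1) over [1, 3/2)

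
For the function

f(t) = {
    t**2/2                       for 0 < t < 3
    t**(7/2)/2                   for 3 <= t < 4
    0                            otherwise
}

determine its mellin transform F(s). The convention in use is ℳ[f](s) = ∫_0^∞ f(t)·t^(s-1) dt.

split f at 3: ℳ[f](s) collects 2 kernel integrals
for t in [0, 3): the term is ∫ t**2/2·t^(s-1)
[3, 4) adds the kernel integral of t**(7/2)/2

(256*2**(2*s)*(s + 2) + 9*3**s*(2*s + 7) - 54*3**(s + 1/2)*(s + 2))/(2*(s + 2)*(2*s + 7))
  Re(s) > -2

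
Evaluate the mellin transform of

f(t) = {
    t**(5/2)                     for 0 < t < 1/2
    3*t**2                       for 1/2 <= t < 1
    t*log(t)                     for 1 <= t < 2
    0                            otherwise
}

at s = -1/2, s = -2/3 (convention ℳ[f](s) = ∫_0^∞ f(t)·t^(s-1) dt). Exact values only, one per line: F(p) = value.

F(-1/2) = sqrt(2)*(-72 + 32*log(2) + 49*sqrt(2))/16
F(-2/3) = -9*2**(1/3) - 9*2**(2/3)/16 + 3*2**(1/6)/22 + 3*2**(1/3)*log(2) + 45/4

reversing the power substitution: t**5 on [0, sqrt(2)/2); 3*t**4 on [sqrt(2)/2, 1); t**2*log(t**2) on [1, sqrt(2))
undo the shared t-power: t**3 on [0, sqrt(2)/2); 3*t**2 on [sqrt(2)/2, 1); log(t**2) on [1, sqrt(2))
the power substitution comes off first: t**(3/2) on [0, 1/2); 3*t on [1/2, 1); log(t) on [1, 2)
breakpoints 1/2, 1: one integral from each of the 3 segments
piece [0, 1/2): integrate t**(5/2) against the kernel
piece [1/2, 1): integrate 3*t**2 against the kernel
over [1, 2), the kernel integral of t*log(t) enters the sum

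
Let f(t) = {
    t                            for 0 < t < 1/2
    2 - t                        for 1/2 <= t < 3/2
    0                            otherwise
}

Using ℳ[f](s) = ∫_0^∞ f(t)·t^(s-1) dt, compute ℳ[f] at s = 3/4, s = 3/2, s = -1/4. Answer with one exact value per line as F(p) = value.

split f at 1/2: ℳ[f](s) collects 2 kernel integrals
over [0, 1/2), the kernel integral of t enters the sum
[1/2, 3/2) adds the kernel integral of (2 - t)

F(3/4) = 2**(1/4)*(-22 + 19*3**(3/4))/21
F(3/2) = sqrt(2)*(-14 + 33*sqrt(3))/60
F(-1/4) = 2*2**(1/4)*(14 - 5*3**(3/4))/3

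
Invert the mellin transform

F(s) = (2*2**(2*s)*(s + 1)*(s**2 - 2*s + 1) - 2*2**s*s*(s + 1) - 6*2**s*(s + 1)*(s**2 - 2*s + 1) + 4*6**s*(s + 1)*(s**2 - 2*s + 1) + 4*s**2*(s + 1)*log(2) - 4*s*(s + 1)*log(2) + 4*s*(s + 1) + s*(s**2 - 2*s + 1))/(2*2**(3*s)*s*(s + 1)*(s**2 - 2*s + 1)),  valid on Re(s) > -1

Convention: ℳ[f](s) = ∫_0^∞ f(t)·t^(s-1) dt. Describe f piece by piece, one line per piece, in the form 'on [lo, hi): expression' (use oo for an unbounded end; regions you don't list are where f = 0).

on [0, 1/8): 4*t
on [1/8, 1/4): log(4*t)/(4*t)
on [1/4, 1/2): 3
on [1/2, 3/4): 2

back out the power substitution: 4*t**2 on [0, sqrt(2)/4); log(4*t**2)/(4*t**2) on [sqrt(2)/4, 1/2); 3 on [1/2, sqrt(2)/2); …
invert the common scale on t to get t**2 on [0, sqrt(2)/2); log(t**2)/t**2 on [sqrt(2)/2, 1); 3 on [1, sqrt(2)); …
back out the power substitution: t on [0, 1/2); log(t)/t on [1/2, 1); 3 on [1, 2); …
the 4 pieces separated at 1/8, 1/4, 1/2 each add one integral
between 0 and 1/8 the integrand is 4*t·t^(s-1)
segment [1/8, 1/4) carries log(4*t)/(4*t); integrate it
piece [1/4, 1/2): integrate 3 against the kernel
∫ 2·t^(s-1) over [1/2, 3/4)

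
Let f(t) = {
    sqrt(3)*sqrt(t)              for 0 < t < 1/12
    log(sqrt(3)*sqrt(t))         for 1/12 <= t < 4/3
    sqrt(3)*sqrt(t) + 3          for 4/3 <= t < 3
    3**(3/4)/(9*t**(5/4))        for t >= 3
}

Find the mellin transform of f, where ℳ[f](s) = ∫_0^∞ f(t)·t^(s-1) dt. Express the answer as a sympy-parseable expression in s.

back out the common scale on t: sqrt(6)*sqrt(t)/2 on [0, 1/6); log(sqrt(6)*sqrt(t)/2) on [1/6, 8/3); sqrt(6)*sqrt(t)/2 + 3 on [8/3, 6); …
back out the common scale on t: sqrt(t) on [0, 1/4); log(sqrt(t)) on [1/4, 4); sqrt(t) + 3 on [4, 9); …
the power substitution comes off first: t on [0, 1/2); log(t) on [1/2, 2); t + 3 on [2, 3); …
integrate the 4 segments split at 1/12, 4/3, 3, then add the results
on [0, 1/12): add ∫ sqrt(3)*sqrt(t)·t^(s-1) dt
over [1/12, 4/3), the kernel integral of log(sqrt(3)*sqrt(t)) enters the sum
∫ over [4/3, 3) of (sqrt(3)*sqrt(t) + 3)·t^(s-1) joins the sum
for t in [3, ∞): the term is ∫ 3**(3/4)/(9*t**(5/4))·t^(s-1)

(-1080*2**(4*s)*s**2*(4*s - 5) + 108*2**(4*s)*s*(2*s + 1)*(4*s - 5)*log(2) - 324*2**(4*s)*s*(4*s - 5) - 54*2**(4*s)*(2*s + 1)*(4*s - 5) - 16*sqrt(3)*6**(2*s)*s**2*(2*s + 1) + 1296*6**(2*s)*s**2*(4*s - 5) + 324*6**(2*s)*s*(4*s - 5) + 108*s**2*(4*s - 5) + 108*s*(2*s + 1)*(4*s - 5)*log(2) + (4*s - 5)*(108*s + 54))/(108*2**(3*s)*(3/2)**s*s**2*(2*s + 1)*(4*s - 5))
  -1/2 < Re(s) < 5/4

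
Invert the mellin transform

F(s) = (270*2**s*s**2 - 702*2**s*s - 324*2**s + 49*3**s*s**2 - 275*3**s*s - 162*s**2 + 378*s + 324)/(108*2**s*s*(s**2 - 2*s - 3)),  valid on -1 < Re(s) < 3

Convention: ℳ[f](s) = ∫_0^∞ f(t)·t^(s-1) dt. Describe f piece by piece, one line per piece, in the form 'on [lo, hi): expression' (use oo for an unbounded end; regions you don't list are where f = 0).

on [0, 1/2): t
on [1/2, 1): 2*t + 1
on [1, 3/2): t/2
on [3/2, oo): t**(-3)

slice at 1/2, 1, 3/2, transform all 4 pieces, and sum them
over [0, 1/2), the kernel integral of t enters the sum
the [1/2, 1) slice contributes ∫ (2*t + 1)·t^(s-1) dt
piece [1, 3/2): integrate t/2 against the kernel
for t in [3/2, ∞): the term is ∫ t**(-3)·t^(s-1)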